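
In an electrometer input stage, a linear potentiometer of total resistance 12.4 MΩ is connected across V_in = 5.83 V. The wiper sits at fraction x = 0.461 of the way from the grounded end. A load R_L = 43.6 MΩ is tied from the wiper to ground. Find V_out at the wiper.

Lower segment x·R_p = 5.716 MΩ; upper segment (1−x)·R_p = 6.684 MΩ.
R_L loads the lower segment: effective lower R = 5.054 MΩ.
Loaded-divider output: V_out = 5.83 × 0.4306 = 2.510 V.

V_out ≈ 2.51 V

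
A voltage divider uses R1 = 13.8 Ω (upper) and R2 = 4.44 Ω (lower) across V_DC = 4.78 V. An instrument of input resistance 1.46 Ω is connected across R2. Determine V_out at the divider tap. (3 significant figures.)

V_out ≈ 0.353 V

First combine the lower leg with the load: R2 ‖ R_L = 1.099 Ω.
Then V_out = V_DC · R2'/(R1 + R2') = 4.78 × 1.099/14.90 = 0.3525 V.
(Unloaded it would be 1.16 V; the load pulls it down.)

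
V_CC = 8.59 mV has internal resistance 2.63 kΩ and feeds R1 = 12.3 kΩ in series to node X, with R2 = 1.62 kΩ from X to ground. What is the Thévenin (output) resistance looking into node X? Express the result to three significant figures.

R1' = 2.63 + 12.3 = 14.93 kΩ (source resistance + R1).
Looking into X with the source shorted: R_th = R1'·R2/(R1'+R2) = 14.93 × 1.62/16.55 = 1.461 kΩ.

R_th ≈ 1.46 kΩ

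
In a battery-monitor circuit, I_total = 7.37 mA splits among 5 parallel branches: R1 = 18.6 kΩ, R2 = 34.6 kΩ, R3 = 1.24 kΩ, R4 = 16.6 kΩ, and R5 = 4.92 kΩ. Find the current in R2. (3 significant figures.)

I ≈ 0.185 mA

Conductances: ΣG = 1/18.6 + 1/34.6 + 1/1.24 + 1/16.6 + 1/4.92 = 1.153 (1/kΩ).
By the current-divider rule, I = I_total · G_k/ΣG = 7.37 × 0.02508 = 0.1848 mA.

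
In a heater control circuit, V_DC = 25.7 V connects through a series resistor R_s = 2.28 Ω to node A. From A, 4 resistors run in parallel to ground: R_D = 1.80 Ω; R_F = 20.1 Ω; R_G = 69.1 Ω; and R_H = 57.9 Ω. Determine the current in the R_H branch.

I ≈ 0.181 A

Combine the parallel branches: R_p = (1/1.80 + 1/20.1 + 1/69.1 + 1/57.9)⁻¹ = 1.570 Ω.
V_A = 25.7 × 1.570/3.850 = 10.48 V.
Branch current I = V_A/R_H = 10.48/57.9 = 0.1810 A.
(Equivalently: I_total = 6.676 A, then current-divider fraction G_k/ΣG = 0.02711.)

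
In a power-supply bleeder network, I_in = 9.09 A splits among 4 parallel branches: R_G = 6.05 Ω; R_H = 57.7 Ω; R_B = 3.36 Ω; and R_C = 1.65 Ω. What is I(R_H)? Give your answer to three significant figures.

I ≈ 0.145 A

ΣG = 1/6.05 + 1/57.7 + 1/3.36 + 1/1.65 = 1.086.
R_H takes the fraction G_k/ΣG = 0.01733/1.086 = 0.01595, so I = 9.09 × 0.01595 = 0.1450 A.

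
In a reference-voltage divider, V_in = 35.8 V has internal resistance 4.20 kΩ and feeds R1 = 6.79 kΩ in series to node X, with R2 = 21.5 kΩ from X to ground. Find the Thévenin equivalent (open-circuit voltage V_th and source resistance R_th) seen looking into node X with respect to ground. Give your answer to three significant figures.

R1' = 4.20 + 6.79 = 10.99 kΩ (source resistance + R1).
With X open, the divider is unloaded: V_th = 35.8 × 21.5/32.49 = 23.69 V.
Looking into X with the source shorted: R_th = R1'·R2/(R1'+R2) = 10.99 × 21.5/32.49 = 7.273 kΩ.

V_th ≈ 23.7 V, R_th ≈ 7.27 kΩ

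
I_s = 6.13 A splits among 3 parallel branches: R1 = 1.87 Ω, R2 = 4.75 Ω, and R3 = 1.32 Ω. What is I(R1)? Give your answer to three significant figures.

ΣG = 1/1.87 + 1/4.75 + 1/1.32 = 1.503.
R1 takes the fraction G_k/ΣG = 0.5348/1.503 = 0.3558, so I = 6.13 × 0.3558 = 2.181 A.

I ≈ 2.18 A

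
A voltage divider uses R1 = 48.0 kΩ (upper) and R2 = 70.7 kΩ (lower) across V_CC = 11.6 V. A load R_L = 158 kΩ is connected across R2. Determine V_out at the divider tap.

V_out ≈ 5.85 V

R2 ‖ R_L = (70.7 × 158)/(70.7 + 158) = 48.84 kΩ.
Then V_out = V_CC · R2'/(R1 + R2') = 11.6 × 48.84/96.84 = 5.851 V.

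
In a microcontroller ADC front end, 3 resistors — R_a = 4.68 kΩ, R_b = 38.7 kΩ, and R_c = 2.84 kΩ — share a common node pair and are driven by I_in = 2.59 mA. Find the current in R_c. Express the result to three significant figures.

Total conductance ΣG = 1/4.68 + 1/38.7 + 1/2.84 = 0.5916 (units of 1/kΩ).
By the current-divider rule, I = I_in · G_k/ΣG = 2.59 × 0.5952 = 1.541 mA.

I ≈ 1.54 mA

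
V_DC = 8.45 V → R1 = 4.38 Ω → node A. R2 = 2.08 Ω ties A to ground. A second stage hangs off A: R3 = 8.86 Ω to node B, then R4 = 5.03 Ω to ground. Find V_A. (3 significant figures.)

The second stage (R3 + R4 = 13.89 Ω) loads node A in parallel with R2.
R2 ‖ (R3+R4) = 1.809 Ω.
So V_A = 8.45 × 0.2923 = 2.470 V.

V_A ≈ 2.47 V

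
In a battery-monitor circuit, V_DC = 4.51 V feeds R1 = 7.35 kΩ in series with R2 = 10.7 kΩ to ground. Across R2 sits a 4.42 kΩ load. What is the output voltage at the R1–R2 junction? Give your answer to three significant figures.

The load sits in parallel with R2, giving an effective lower resistance R2' = R2·R_L/(R2+R_L) = 3.128 kΩ.
Voltage divider with the loaded lower leg: V_out = 4.51 × 3.128/(7.35 + 3.128) = 4.51 × 0.2985 = 1.346 V.

V_out ≈ 1.35 V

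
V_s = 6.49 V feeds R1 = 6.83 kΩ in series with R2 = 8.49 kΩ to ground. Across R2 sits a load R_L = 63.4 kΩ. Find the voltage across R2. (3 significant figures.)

V_out ≈ 3.39 V

The load sits in parallel with R2, giving an effective lower resistance R2' = R2·R_L/(R2+R_L) = 7.487 kΩ.
Then V_out = V_s · R2'/(R1 + R2') = 6.49 × 7.487/14.32 = 3.394 V.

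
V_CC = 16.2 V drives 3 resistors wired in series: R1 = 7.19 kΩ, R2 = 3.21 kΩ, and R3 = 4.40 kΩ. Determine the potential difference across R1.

Total series resistance ΣR = 7.19 + 3.21 + 4.40 = 14.80 kΩ.
V = V_CC · R/ΣR = 16.2 × 0.4858 = 7.870 V.

V ≈ 7.87 V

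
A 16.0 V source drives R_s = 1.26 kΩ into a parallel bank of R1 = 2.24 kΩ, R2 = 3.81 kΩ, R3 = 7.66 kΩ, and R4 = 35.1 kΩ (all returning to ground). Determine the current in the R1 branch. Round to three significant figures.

Parallel bank: R_p = 1/(1/2.24 + 1/3.81 + 1/7.66 + 1/35.1) = 1.152 kΩ.
Node voltage V_A = V_DC · R_p/(R_s + R_p) = 16.0 × 0.4776 = 7.642 V.
I(R1) = V_A / R1 = 7.642/2.24 = 3.412 mA.

I ≈ 3.41 mA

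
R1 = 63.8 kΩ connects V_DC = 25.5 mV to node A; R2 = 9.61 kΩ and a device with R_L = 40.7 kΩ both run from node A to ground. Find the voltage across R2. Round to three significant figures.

V_out ≈ 2.77 mV

First combine the lower leg with the load: R2 ‖ R_L = 7.774 kΩ.
Now apply the divider: V_out = 25.5 × 0.1086 = 2.770 mV.
(Unloaded it would be 3.34 mV; the load pulls it down.)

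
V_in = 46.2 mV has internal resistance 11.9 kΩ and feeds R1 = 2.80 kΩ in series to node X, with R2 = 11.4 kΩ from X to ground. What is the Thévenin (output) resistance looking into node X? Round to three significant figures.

R_th ≈ 6.42 kΩ

R1' = 11.9 + 2.80 = 14.70 kΩ (source resistance + R1).
Zeroing V_in shorts the top of R1' to ground, so R_th = R1' ‖ R2 = 6.421 kΩ.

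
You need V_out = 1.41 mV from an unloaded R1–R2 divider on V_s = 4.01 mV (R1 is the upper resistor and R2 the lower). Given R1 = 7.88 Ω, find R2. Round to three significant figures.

R2 ≈ 4.27 Ω

V_out/V_s = R2/(R1+R2) = 0.3516.
So R2 = R1 · V_out/(V_s − V_out) = 7.88 × 1.41/(4.01 − 1.41) = 7.88 × 0.5423 = 4.273 Ω.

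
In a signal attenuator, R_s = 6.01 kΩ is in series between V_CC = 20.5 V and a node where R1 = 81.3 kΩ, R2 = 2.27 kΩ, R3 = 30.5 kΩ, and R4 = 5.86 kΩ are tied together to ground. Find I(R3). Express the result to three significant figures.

I ≈ 0.136 mA

Combine the parallel branches: R_p = (1/81.3 + 1/2.27 + 1/30.5 + 1/5.86)⁻¹ = 1.524 kΩ.
Node voltage V_A = V_CC · R_p/(R_s + R_p) = 20.5 × 0.2023 = 4.146 V.
Branch current I = V_A/R3 = 4.146/30.5 = 0.1359 mA.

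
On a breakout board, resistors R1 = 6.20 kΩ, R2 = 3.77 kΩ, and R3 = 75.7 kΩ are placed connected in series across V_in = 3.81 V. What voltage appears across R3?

V ≈ 3.37 V

ΣR = 6.20 + 3.77 + 75.7 = 85.67 kΩ.
Voltage divider: V = V_in · (75.70 / 85.67) = 3.81 × 0.8836 = 3.367 V.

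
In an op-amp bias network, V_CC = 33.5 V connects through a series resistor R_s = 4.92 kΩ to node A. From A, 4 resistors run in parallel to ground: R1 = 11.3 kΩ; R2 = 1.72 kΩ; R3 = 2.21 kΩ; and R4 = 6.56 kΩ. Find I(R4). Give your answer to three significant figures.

I ≈ 0.702 mA

Parallel bank: R_p = 1/(1/11.3 + 1/1.72 + 1/2.21 + 1/6.56) = 0.7844 kΩ.
Node voltage V_A = V_CC · R_p/(R_s + R_p) = 33.5 × 0.1375 = 4.607 V.
I(R4) = V_A / R4 = 4.607/6.56 = 0.7022 mA.
(Equivalently: I_total = 5.873 mA, then current-divider fraction G_k/ΣG = 0.1196.)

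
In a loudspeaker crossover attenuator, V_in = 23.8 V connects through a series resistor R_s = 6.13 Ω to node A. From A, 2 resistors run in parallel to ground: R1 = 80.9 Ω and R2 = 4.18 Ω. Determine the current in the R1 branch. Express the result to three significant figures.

Equivalent of the parallel group: R_p = 3.975 Ω.
V_A by voltage divider: V_A = 23.8 × 3.975/(6.13 + 3.975) = 9.362 V.
I(R1) = V_A / R1 = 9.362/80.9 = 0.1157 A.

I ≈ 0.116 A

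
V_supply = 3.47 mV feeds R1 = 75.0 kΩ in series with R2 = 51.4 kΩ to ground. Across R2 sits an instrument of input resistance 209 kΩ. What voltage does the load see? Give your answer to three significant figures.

R2 ‖ R_L = (51.4 × 209)/(51.4 + 209) = 41.25 kΩ.
Then V_out = V_supply · R2'/(R1 + R2') = 3.47 × 41.25/116.3 = 1.231 mV.
(Unloaded it would be 1.41 mV; the load pulls it down.)

V_out ≈ 1.23 mV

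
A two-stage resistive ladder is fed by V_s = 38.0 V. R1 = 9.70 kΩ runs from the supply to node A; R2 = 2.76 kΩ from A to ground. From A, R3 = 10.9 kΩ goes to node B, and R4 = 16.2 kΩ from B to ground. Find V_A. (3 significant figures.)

The second stage (R3 + R4 = 27.10 kΩ) loads node A in parallel with R2.
R2 ‖ (R3+R4) = 2.505 kΩ.
So V_A = 38.0 × 0.2052 = 7.799 V.

V_A ≈ 7.80 V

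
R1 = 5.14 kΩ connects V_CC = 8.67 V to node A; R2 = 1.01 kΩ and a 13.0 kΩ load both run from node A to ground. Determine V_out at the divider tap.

V_out ≈ 1.34 V

R2 ‖ R_L = (1.01 × 13.0)/(1.01 + 13.0) = 0.9372 kΩ.
Voltage divider with the loaded lower leg: V_out = 8.67 × 0.9372/(5.14 + 0.9372) = 8.67 × 0.1542 = 1.337 V.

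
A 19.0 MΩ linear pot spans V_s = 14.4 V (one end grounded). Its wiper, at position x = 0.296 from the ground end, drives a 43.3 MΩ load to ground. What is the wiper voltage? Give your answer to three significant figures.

The pot divides into 13.38 MΩ above the wiper and 5.624 MΩ below.
Lower segment in parallel with the load: 5.624 ‖ 43.3 = 4.977 MΩ.
V_out = 14.4 × 4.977/(13.38 + 4.977) = 3.905 V.

V_out ≈ 3.91 V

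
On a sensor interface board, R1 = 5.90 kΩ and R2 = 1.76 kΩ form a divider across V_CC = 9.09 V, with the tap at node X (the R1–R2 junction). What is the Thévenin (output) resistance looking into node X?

R_th ≈ 1.36 kΩ

Looking into X with the source shorted: R_th = R1·R2/(R1+R2) = 5.900 × 1.76/7.660 = 1.356 kΩ.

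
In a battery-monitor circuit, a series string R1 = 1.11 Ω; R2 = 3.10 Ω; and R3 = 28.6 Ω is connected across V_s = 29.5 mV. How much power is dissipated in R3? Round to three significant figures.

P ≈ 23.1 µW

ΣR = 32.81 Ω → I = 29.5/32.81 = 0.8991 mA.
V(R3) = I·R = 25.71 mV; P = V·I = 25.71 × 0.8991 = 23.12 µW.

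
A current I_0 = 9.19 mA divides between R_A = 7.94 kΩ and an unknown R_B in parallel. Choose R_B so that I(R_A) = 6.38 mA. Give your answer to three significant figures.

R_B ≈ 18.0 kΩ

In a two-way split, I_A/I_0 = R_B/(R_A + R_B).
6.38/9.19 = R_B/(R_A + R_B) → R_B = R_A · (0.6942)/(1 − 0.6942) = 7.94 × 2.270 = 18.03 kΩ.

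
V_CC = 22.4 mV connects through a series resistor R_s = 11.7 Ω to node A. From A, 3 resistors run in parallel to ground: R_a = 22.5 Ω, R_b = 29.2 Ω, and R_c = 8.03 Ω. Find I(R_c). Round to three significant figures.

Equivalent of the parallel group: R_p = 4.921 Ω.
V_A by voltage divider: V_A = 22.4 × 4.921/(11.7 + 4.921) = 6.632 mV.
Branch current I = V_A/R_c = 6.632/8.03 = 0.8259 mA.

I ≈ 0.826 mA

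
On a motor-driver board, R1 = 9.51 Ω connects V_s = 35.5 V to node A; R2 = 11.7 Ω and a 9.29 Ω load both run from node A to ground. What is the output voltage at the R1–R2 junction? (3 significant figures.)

V_out ≈ 12.5 V

First combine the lower leg with the load: R2 ‖ R_L = 5.178 Ω.
Then V_out = V_s · R2'/(R1 + R2') = 35.5 × 5.178/14.69 = 12.52 V.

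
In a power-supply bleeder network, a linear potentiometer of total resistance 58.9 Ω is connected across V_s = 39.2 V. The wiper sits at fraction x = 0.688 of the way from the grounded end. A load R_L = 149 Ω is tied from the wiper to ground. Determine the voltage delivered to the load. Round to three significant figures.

Split the track: R_lower = x·R_p = 40.52 Ω, R_upper = (1−x)·R_p = 18.38 Ω.
(x·R_p) ‖ R_L = 31.86 Ω.
V_out = 39.2 × 31.86/(18.38 + 31.86) = 24.86 V.

V_out ≈ 24.9 V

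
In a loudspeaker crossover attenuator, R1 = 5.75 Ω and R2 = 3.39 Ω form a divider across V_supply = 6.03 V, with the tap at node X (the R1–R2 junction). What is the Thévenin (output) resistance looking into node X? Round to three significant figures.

R_th ≈ 2.13 Ω

With V_supply suppressed (replaced by a short), R_th = R1 ‖ R2 = (5.750 × 3.39)/(5.750 + 3.39) = 2.133 Ω.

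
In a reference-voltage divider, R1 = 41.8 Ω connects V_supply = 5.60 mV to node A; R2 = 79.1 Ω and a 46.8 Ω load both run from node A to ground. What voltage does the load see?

V_out ≈ 2.31 mV

The load sits in parallel with R2, giving an effective lower resistance R2' = R2·R_L/(R2+R_L) = 29.40 Ω.
Then V_out = V_supply · R2'/(R1 + R2') = 5.60 × 29.40/71.20 = 2.313 mV.
(Unloaded it would be 3.66 mV; the load pulls it down.)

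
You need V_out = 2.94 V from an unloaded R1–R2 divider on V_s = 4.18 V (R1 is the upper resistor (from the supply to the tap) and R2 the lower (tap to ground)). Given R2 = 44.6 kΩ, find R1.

R1 ≈ 18.8 kΩ

Required fraction k = V_out/V_s = 0.7033.
R1 = R2·(1/k − 1) = 44.6 × 0.4218 = 18.81 kΩ.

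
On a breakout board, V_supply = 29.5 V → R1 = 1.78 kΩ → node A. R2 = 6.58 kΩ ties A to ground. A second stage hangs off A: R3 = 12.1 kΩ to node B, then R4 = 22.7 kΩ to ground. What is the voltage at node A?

The second stage (R3 + R4 = 34.80 kΩ) loads node A in parallel with R2.
Effective lower resistance at A: R2 ‖ 34.80 = 5.534 kΩ.
First divider: V_A = V_supply · 5.534/(1.78 + 5.534) = 22.32 V.

V_A ≈ 22.3 V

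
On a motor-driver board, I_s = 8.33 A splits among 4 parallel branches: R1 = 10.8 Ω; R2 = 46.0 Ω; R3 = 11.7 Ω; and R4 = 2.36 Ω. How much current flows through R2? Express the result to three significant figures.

I ≈ 0.290 A

Conductances: ΣG = 1/10.8 + 1/46.0 + 1/11.7 + 1/2.36 = 0.6235 (1/Ω).
R2 takes the fraction G_k/ΣG = 0.02174/0.6235 = 0.03486, so I = 8.33 × 0.03486 = 0.2904 A.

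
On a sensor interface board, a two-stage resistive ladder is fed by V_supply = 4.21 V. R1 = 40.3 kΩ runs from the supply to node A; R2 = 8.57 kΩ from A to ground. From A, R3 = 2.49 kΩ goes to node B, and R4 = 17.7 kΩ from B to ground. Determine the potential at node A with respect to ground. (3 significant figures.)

Looking into the second stage from A: R3 + R4 = 20.19 kΩ appears in parallel with R2.
R2 ‖ (R3+R4) = 6.016 kΩ.
V_A = 4.21 × 6.016/(40.3 + 6.016) = 0.5469 V.

V_A ≈ 0.547 V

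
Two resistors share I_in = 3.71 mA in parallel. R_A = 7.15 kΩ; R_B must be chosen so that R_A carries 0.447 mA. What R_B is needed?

R_B ≈ 0.979 kΩ

Two-branch current divider: I_A = I_in · R_B/(R_A + R_B).
With f = 0.1205, R_B = R_A · f/(1−f) = 7.15 × 0.1370 = 0.9795 kΩ.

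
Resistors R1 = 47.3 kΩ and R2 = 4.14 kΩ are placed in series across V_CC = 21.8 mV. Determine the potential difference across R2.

V ≈ 1.75 mV

ΣR = 47.3 + 4.14 = 51.44 kΩ.
By the voltage-divider rule, V = 21.8 × 4.140/51.44 = 1.755 mV.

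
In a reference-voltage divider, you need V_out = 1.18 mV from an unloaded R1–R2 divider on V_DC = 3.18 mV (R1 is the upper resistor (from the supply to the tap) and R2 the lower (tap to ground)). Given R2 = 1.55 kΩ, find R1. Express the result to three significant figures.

R1 ≈ 2.63 kΩ

V_out/V_DC = R2/(R1+R2) = 0.3711.
R1 = R2·(1/k − 1) = 1.55 × 1.695 = 2.627 kΩ.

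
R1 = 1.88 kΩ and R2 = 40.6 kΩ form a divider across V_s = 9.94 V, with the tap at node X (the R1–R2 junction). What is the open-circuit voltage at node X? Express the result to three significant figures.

Open-circuit (no load on X): V_th = V_s · R2/(R1 + R2) = 9.94 × 40.6/(1.880 + 40.6) = 9.500 V.

V_th ≈ 9.50 V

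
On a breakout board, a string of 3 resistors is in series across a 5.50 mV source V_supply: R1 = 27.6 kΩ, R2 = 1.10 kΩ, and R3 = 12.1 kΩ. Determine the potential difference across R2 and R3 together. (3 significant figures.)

ΣR = 27.6 + 1.10 + 12.1 = 40.80 kΩ.
R_{R2..R3} = 1.10 + 12.1 = 13.20 kΩ.
V = V_supply · R/ΣR = 5.50 × 0.3235 = 1.779 mV.

V ≈ 1.78 mV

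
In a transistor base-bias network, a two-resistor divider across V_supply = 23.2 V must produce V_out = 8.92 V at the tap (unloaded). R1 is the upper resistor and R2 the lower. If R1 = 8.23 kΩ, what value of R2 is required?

R2 ≈ 5.14 kΩ

V_out/V_supply = R2/(R1+R2) = 0.3845.
So R2 = R1 · V_out/(V_supply − V_out) = 8.23 × 8.92/(23.2 − 8.92) = 8.23 × 0.6246 = 5.141 kΩ.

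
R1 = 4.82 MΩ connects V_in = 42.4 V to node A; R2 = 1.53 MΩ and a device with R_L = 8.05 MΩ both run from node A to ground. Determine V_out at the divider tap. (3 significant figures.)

V_out ≈ 8.93 V

R2 ‖ R_L = (1.53 × 8.05)/(1.53 + 8.05) = 1.286 MΩ.
Now apply the divider: V_out = 42.4 × 0.2106 = 8.928 V.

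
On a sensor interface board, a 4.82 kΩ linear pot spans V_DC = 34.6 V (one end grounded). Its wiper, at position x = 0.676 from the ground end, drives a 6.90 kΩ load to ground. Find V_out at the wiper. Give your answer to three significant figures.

Lower segment x·R_p = 3.258 kΩ; upper segment (1−x)·R_p = 1.562 kΩ.
Lower segment in parallel with the load: 3.258 ‖ 6.90 = 2.213 kΩ.
Then V_out = V_DC · 2.213/(1.562 + 2.213) = 20.29 V.

V_out ≈ 20.3 V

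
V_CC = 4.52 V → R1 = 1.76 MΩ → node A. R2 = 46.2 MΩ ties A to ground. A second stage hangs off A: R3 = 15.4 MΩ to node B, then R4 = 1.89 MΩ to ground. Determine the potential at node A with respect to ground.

Node A sees R2 in parallel with the series input of stage 2, R3 + R4 = 17.29 MΩ.
Effective lower resistance at A: R2 ‖ 17.29 = 12.58 MΩ.
So V_A = 4.52 × 0.8773 = 3.965 V.

V_A ≈ 3.97 V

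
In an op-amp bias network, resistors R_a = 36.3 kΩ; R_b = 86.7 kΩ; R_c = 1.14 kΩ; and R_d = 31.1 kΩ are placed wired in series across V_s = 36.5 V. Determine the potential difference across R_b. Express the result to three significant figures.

Series total: ΣR = 36.3 + 86.7 + 1.14 + 31.1 = 155.2 kΩ.
Voltage divider: V = V_s · (86.70 / 155.2) = 36.5 × 0.5585 = 20.38 V.

V ≈ 20.4 V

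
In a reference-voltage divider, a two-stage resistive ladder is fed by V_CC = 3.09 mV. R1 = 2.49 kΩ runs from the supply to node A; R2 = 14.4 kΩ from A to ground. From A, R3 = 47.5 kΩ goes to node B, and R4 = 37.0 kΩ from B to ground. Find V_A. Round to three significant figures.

V_A ≈ 2.57 mV

Looking into the second stage from A: R3 + R4 = 84.50 kΩ appears in parallel with R2.
R2 ‖ (R3+R4) = 12.30 kΩ.
V_A = 3.09 × 12.30/(2.49 + 12.30) = 2.570 mV.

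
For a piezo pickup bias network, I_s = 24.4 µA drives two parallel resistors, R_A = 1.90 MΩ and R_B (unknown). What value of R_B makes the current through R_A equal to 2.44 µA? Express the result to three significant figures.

R_B ≈ 0.211 MΩ

Two-branch current divider: I_A = I_s · R_B/(R_A + R_B).
With f = 0.1000, R_B = R_A · f/(1−f) = 1.90 × 0.1111 = 0.2111 MΩ.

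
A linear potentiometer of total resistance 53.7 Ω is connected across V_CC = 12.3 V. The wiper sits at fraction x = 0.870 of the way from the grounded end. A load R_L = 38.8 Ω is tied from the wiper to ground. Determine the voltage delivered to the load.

Split the track: R_lower = x·R_p = 46.72 Ω, R_upper = (1−x)·R_p = 6.981 Ω.
(x·R_p) ‖ R_L = 21.20 Ω.
Then V_out = V_CC · 21.20/(6.981 + 21.20) = 9.253 V.

V_out ≈ 9.25 V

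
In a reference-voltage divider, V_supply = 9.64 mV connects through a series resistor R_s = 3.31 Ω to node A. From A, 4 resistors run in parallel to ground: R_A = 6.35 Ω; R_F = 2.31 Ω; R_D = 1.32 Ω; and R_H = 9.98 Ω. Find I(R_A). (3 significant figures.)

Equivalent of the parallel group: R_p = 0.6905 Ω.
Node voltage V_A = V_supply · R_p/(R_s + R_p) = 9.64 × 0.1726 = 1.664 mV.
I(R_A) = V_A / R_A = 1.664/6.35 = 0.2620 mA.
(Check via current divider: I_total = 2.410 mA; share G_k/ΣG = 0.1087 → same result.)

I ≈ 0.262 mA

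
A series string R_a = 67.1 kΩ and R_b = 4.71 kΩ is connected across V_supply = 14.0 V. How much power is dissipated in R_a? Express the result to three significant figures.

Series current I = V_supply/ΣR = 14.0/71.81 = 0.1950 mA.
V(R_a) = I·R = 13.08 V; P = V·I = 13.08 × 0.1950 = 2.550 mW.

P ≈ 2.55 mW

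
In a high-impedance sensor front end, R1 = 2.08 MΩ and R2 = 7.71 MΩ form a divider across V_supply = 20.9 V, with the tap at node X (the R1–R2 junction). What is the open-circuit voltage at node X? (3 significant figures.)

V_th ≈ 16.5 V

V_th is the unloaded tap voltage: V_supply · R2/(R1+R2) = 20.9 × 0.7875 = 16.46 V.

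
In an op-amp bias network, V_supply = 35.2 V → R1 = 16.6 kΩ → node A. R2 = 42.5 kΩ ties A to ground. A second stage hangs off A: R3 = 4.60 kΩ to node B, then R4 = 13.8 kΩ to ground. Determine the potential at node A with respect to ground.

Node A sees R2 in parallel with the series input of stage 2, R3 + R4 = 18.40 kΩ.
Effective lower resistance at A: R2 ‖ 18.40 = 12.84 kΩ.
V_A = 35.2 × 12.84/(16.6 + 12.84) = 15.35 V.

V_A ≈ 15.4 V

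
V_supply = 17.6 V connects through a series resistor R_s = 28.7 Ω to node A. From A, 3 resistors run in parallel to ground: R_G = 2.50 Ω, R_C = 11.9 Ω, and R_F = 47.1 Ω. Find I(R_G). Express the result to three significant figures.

I ≈ 0.454 A

Parallel bank: R_p = 1/(1/2.50 + 1/11.9 + 1/47.1) = 1.979 Ω.
V_A by voltage divider: V_A = 17.6 × 1.979/(28.7 + 1.979) = 1.135 V.
Branch current I = V_A/R_G = 1.135/2.50 = 0.4542 A.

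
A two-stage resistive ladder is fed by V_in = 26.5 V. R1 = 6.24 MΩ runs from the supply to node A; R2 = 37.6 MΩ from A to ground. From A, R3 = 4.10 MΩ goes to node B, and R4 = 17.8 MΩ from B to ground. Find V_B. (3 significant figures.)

Looking into the second stage from A: R3 + R4 = 21.90 MΩ appears in parallel with R2.
Effective lower resistance at A: R2 ‖ 21.90 = 13.84 MΩ.
First divider: V_A = V_in · 13.84/(6.24 + 13.84) = 18.26 V.
Stage 2 is unloaded, so V_B = V_A · R4/(R3+R4) = 18.26 × 17.8/21.90 = 14.85 V.

V_B ≈ 14.8 V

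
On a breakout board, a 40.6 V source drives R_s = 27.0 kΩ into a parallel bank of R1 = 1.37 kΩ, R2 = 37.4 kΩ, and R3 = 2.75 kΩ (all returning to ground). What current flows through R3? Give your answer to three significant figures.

Equivalent of the parallel group: R_p = 0.8926 kΩ.
V_A = 40.6 × 0.8926/27.89 = 1.299 V.
Branch current I = V_A/R3 = 1.299/2.75 = 0.4725 mA.

I ≈ 0.472 mA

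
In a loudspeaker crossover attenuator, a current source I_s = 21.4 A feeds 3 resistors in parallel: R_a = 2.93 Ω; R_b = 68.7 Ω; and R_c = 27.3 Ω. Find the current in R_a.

I ≈ 18.6 A

Total conductance ΣG = 1/2.93 + 1/68.7 + 1/27.3 = 0.3925 (units of 1/Ω).
R_a takes the fraction G_k/ΣG = 0.3413/0.3925 = 0.8696, so I = 21.4 × 0.8696 = 18.61 A.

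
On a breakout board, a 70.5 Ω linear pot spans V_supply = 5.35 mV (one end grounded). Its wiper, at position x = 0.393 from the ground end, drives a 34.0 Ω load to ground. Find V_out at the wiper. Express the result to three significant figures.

V_out ≈ 1.41 mV

Split the track: R_lower = x·R_p = 27.71 Ω, R_upper = (1−x)·R_p = 42.79 Ω.
Lower segment in parallel with the load: 27.71 ‖ 34.0 = 15.27 Ω.
Then V_out = V_supply · 15.27/(42.79 + 15.27) = 1.407 mV.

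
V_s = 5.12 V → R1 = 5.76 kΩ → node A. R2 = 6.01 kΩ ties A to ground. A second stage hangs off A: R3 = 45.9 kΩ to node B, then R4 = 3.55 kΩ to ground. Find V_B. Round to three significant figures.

V_B ≈ 0.177 V

The second stage (R3 + R4 = 49.45 kΩ) loads node A in parallel with R2.
Effective lower resistance at A: R2 ‖ 49.45 = 5.359 kΩ.
V_A = 5.12 × 5.359/(5.76 + 5.359) = 2.468 V.
Stage 2 is unloaded, so V_B = V_A · R4/(R3+R4) = 2.468 × 3.55/49.45 = 0.1771 V.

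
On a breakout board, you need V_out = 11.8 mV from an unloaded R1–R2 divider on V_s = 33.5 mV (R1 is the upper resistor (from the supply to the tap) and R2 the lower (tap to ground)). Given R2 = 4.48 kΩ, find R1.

The divider ratio is R2/(R1+R2) = 11.8/33.5 = 0.3522.
Rearranging, R1 = R2·(1−k)/k = 4.48 × 1.839 = 8.239 kΩ.

R1 ≈ 8.24 kΩ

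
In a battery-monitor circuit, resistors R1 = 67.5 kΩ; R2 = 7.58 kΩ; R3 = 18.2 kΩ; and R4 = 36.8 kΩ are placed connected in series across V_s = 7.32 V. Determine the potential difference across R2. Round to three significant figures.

V ≈ 0.427 V

Series total: ΣR = 67.5 + 7.58 + 18.2 + 36.8 = 130.1 kΩ.
By the voltage-divider rule, V = 7.32 × 7.580/130.1 = 0.4265 V.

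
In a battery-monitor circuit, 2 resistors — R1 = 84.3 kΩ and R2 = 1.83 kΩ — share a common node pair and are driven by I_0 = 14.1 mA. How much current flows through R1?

With just two branches, the current splits inversely with resistance.
I(R1) = 14.1 × 1.83/(84.3 + 1.83) = 14.1 × 0.02125 = 0.2996 mA.

I ≈ 0.300 mA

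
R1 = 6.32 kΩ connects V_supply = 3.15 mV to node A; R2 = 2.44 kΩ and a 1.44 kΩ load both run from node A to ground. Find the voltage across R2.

The load sits in parallel with R2, giving an effective lower resistance R2' = R2·R_L/(R2+R_L) = 0.9056 kΩ.
Voltage divider with the loaded lower leg: V_out = 3.15 × 0.9056/(6.32 + 0.9056) = 3.15 × 0.1253 = 0.3948 mV.

V_out ≈ 0.395 mV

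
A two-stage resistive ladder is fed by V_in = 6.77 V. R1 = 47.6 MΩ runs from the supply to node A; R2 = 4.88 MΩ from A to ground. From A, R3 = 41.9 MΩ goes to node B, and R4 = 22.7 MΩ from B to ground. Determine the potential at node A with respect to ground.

V_A ≈ 0.589 V

Node A sees R2 in parallel with the series input of stage 2, R3 + R4 = 64.60 MΩ.
R2 ‖ (R3+R4) = 4.537 MΩ.
First divider: V_A = V_in · 4.537/(47.6 + 4.537) = 0.5892 V.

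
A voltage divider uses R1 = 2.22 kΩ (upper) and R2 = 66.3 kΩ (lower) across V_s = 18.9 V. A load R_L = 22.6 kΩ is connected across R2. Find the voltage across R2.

R2 ‖ R_L = (66.3 × 22.6)/(66.3 + 22.6) = 16.85 kΩ.
Now apply the divider: V_out = 18.9 × 0.8836 = 16.70 V.

V_out ≈ 16.7 V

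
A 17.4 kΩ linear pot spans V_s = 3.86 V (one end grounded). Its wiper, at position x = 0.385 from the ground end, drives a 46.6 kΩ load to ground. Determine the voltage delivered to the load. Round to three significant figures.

V_out ≈ 1.37 V

Lower segment x·R_p = 6.699 kΩ; upper segment (1−x)·R_p = 10.70 kΩ.
R_L loads the lower segment: effective lower R = 5.857 kΩ.
V_out = 3.86 × 5.857/(10.70 + 5.857) = 1.365 V.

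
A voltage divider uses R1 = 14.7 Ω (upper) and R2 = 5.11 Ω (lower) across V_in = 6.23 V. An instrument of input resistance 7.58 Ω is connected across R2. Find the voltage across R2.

R2 ‖ R_L = (5.11 × 7.58)/(5.11 + 7.58) = 3.052 Ω.
Now apply the divider: V_out = 6.23 × 0.1719 = 1.071 V.

V_out ≈ 1.07 V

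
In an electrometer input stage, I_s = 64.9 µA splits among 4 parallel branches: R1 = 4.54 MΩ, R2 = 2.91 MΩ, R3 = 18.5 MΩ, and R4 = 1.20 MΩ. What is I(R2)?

I ≈ 15.4 µA

Conductances: ΣG = 1/4.54 + 1/2.91 + 1/18.5 + 1/1.20 = 1.451 (1/MΩ).
R2 takes the fraction G_k/ΣG = 0.3436/1.451 = 0.2368, so I = 64.9 × 0.2368 = 15.37 µA.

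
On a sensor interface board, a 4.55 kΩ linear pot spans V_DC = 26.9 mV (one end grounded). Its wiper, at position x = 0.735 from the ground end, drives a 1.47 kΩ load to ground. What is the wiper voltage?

Lower segment x·R_p = 3.344 kΩ; upper segment (1−x)·R_p = 1.206 kΩ.
Lower segment in parallel with the load: 3.344 ‖ 1.47 = 1.021 kΩ.
Then V_out = V_DC · 1.021/(1.206 + 1.021) = 12.34 mV.

V_out ≈ 12.3 mV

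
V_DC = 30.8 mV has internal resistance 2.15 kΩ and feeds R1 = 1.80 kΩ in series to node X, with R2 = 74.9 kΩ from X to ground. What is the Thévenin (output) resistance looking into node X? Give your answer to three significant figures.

R1' = 2.15 + 1.80 = 3.950 kΩ (source resistance + R1).
With V_DC suppressed (replaced by a short), R_th = R1' ‖ R2 = (3.950 × 74.9)/(3.950 + 74.9) = 3.752 kΩ.

R_th ≈ 3.75 kΩ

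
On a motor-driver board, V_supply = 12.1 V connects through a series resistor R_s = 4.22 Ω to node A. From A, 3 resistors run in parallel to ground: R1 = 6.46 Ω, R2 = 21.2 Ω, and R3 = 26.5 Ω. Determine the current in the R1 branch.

I ≈ 0.931 A

Equivalent of the parallel group: R_p = 4.172 Ω.
Node voltage V_A = V_supply · R_p/(R_s + R_p) = 12.1 × 0.4971 = 6.015 V.
I(R1) = V_A / R1 = 6.015/6.46 = 0.9312 A.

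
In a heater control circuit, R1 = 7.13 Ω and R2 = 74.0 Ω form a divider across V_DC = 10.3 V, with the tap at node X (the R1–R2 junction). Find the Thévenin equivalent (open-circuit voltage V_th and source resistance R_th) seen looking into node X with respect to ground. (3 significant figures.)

V_th ≈ 9.39 V, R_th ≈ 6.50 Ω

With X open, the divider is unloaded: V_th = 10.3 × 74.0/81.13 = 9.395 V.
Looking into X with the source shorted: R_th = R1·R2/(R1+R2) = 7.130 × 74.0/81.13 = 6.503 Ω.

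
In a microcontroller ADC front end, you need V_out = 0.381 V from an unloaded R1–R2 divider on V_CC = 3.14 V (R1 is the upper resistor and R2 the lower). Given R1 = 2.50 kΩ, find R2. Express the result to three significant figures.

V_out/V_CC = R2/(R1+R2) = 0.1213.
Rearranging, R2 = R1·k/(1−k) = 2.50 × 0.1381 = 0.3452 kΩ.

R2 ≈ 0.345 kΩ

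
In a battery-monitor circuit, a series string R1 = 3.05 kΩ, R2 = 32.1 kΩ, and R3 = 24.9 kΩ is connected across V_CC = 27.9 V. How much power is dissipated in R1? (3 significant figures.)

P ≈ 0.658 mW

Series current I = V_CC/ΣR = 27.9/60.05 = 0.4646 mA.
V(R1) = I·R = 1.417 V; P = V·I = 1.417 × 0.4646 = 0.6584 mW.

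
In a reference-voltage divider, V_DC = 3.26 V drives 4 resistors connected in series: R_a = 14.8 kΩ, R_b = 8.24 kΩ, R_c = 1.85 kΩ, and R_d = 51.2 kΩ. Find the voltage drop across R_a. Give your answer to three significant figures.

V ≈ 0.634 V

Total series resistance ΣR = 14.8 + 8.24 + 1.85 + 51.2 = 76.09 kΩ.
V = V_DC · R/ΣR = 3.26 × 0.1945 = 0.6341 V.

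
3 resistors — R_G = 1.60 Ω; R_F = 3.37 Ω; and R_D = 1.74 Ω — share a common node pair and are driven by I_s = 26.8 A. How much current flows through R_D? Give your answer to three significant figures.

I ≈ 10.3 A

ΣG = 1/1.60 + 1/3.37 + 1/1.74 = 1.496.
By the current-divider rule, I = I_s · G_k/ΣG = 26.8 × 0.3841 = 10.29 A.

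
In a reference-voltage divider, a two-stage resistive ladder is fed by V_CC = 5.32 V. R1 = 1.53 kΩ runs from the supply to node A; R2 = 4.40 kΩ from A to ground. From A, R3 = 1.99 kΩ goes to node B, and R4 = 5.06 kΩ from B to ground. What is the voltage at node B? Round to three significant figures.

V_B ≈ 2.44 V

Node A sees R2 in parallel with the series input of stage 2, R3 + R4 = 7.050 kΩ.
R2 ‖ (R3+R4) = 2.709 kΩ.
First divider: V_A = V_CC · 2.709/(1.53 + 2.709) = 3.400 V.
Stage 2 is unloaded, so V_B = V_A · R4/(R3+R4) = 3.400 × 5.06/7.050 = 2.440 V.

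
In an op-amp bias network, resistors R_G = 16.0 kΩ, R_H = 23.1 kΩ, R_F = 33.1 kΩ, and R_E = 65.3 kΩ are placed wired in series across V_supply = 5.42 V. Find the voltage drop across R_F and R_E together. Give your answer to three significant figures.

V ≈ 3.88 V

ΣR = 16.0 + 23.1 + 33.1 + 65.3 = 137.5 kΩ.
R_{R_F..R_E} = 33.1 + 65.3 = 98.40 kΩ.
Voltage divider: V = V_supply · (98.40 / 137.5) = 5.42 × 0.7156 = 3.879 V.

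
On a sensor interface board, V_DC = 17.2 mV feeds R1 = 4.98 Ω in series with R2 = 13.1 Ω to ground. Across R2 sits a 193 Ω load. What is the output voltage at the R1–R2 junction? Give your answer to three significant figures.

First combine the lower leg with the load: R2 ‖ R_L = 12.27 Ω.
Now apply the divider: V_out = 17.2 × 0.7113 = 12.23 mV.
(Unloaded it would be 12.5 mV; the load pulls it down.)

V_out ≈ 12.2 mV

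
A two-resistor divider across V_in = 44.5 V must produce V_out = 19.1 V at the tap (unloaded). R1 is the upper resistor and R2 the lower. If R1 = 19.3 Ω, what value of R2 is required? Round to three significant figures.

V_out/V_in = R2/(R1+R2) = 0.4292.
Rearranging, R2 = R1·k/(1−k) = 19.3 × 0.7520 = 14.51 Ω.

R2 ≈ 14.5 Ω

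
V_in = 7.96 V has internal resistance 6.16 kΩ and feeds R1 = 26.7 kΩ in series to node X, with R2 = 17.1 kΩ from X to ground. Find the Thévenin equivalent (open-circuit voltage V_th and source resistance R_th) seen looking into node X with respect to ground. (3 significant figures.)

V_th ≈ 2.72 V, R_th ≈ 11.2 kΩ

R1' = 6.16 + 26.7 = 32.86 kΩ (source resistance + R1).
Open-circuit (no load on X): V_th = V_in · R2/(R1' + R2) = 7.96 × 17.1/(32.86 + 17.1) = 2.724 V.
Looking into X with the source shorted: R_th = R1'·R2/(R1'+R2) = 32.86 × 17.1/49.96 = 11.25 kΩ.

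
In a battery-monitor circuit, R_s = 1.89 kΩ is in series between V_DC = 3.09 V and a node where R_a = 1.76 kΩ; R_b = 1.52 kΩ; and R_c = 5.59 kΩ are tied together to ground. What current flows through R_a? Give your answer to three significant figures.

I ≈ 0.480 mA

Equivalent of the parallel group: R_p = 0.7118 kΩ.
Node voltage V_A = V_DC · R_p/(R_s + R_p) = 3.09 × 0.2736 = 0.8453 V.
I(R_a) = V_A / R_a = 0.8453/1.76 = 0.4803 mA.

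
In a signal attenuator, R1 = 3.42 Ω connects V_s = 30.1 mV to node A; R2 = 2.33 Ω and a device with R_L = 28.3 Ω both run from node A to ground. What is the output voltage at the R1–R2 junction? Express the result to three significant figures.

V_out ≈ 11.6 mV

First combine the lower leg with the load: R2 ‖ R_L = 2.153 Ω.
Voltage divider with the loaded lower leg: V_out = 30.1 × 2.153/(3.42 + 2.153) = 30.1 × 0.3863 = 11.63 mV.
(Unloaded it would be 12.2 mV; the load pulls it down.)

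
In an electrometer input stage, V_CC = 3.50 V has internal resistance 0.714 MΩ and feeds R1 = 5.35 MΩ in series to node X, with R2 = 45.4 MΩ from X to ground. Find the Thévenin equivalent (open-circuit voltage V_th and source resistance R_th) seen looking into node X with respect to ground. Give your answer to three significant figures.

V_th ≈ 3.09 V, R_th ≈ 5.35 MΩ

R1' = 0.714 + 5.35 = 6.064 MΩ (source resistance + R1).
Open-circuit (no load on X): V_th = V_CC · R2/(R1' + R2) = 3.50 × 45.4/(6.064 + 45.4) = 3.088 V.
Zeroing V_CC shorts the top of R1' to ground, so R_th = R1' ‖ R2 = 5.349 MΩ.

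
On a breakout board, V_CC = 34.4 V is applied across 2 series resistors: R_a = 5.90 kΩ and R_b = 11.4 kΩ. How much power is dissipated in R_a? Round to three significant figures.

P ≈ 23.3 mW

ΣR = 17.30 kΩ → I = 34.4/17.30 = 1.988 mA.
P(R_a) = I²·R_a = (1.988)² × 5.90 = 23.33 mW.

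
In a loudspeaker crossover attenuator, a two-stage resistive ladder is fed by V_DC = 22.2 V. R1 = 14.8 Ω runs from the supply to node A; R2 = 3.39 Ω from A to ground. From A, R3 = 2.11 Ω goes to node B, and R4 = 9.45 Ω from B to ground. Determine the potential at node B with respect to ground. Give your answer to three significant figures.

V_B ≈ 2.73 V

The second stage (R3 + R4 = 11.56 Ω) loads node A in parallel with R2.
R2 ‖ (R3+R4) = 2.621 Ω.
So V_A = 22.2 × 0.1505 = 3.340 V.
Then the unloaded second divider: V_B = V_A × R4/(R3+R4) = 3.340 × 0.8175 = 2.731 V.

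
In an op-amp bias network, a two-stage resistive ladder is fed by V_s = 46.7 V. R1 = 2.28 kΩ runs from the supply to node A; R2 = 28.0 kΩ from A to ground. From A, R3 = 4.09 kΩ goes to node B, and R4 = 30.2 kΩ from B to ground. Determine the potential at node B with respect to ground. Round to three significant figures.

Looking into the second stage from A: R3 + R4 = 34.29 kΩ appears in parallel with R2.
Effective lower resistance at A: R2 ‖ 34.29 = 15.41 kΩ.
So V_A = 46.7 × 0.8711 = 40.68 V.
Then the unloaded second divider: V_B = V_A × R4/(R3+R4) = 40.68 × 0.8807 = 35.83 V.

V_B ≈ 35.8 V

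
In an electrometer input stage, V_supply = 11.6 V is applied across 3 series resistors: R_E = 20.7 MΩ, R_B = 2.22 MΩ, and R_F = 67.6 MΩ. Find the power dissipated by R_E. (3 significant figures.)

P ≈ 0.340 µW

Series current I = V_supply/ΣR = 11.6/90.52 = 0.1281 µA.
P = I²R = 0.01642 × 20.7 = 0.3399 µW.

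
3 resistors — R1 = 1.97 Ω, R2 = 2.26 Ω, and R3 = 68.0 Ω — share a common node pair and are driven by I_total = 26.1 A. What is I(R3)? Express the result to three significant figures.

Total conductance ΣG = 1/1.97 + 1/2.26 + 1/68.0 = 0.9648 (units of 1/Ω).
Current divider: I(R3) = I_total · G_k/ΣG = 26.1 × (0.01471/0.9648) = 26.1 × 0.01524 = 0.3978 A.

I ≈ 0.398 A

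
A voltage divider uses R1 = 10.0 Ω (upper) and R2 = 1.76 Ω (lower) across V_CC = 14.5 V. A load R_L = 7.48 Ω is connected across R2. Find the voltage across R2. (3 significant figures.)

V_out ≈ 1.81 V

The load sits in parallel with R2, giving an effective lower resistance R2' = R2·R_L/(R2+R_L) = 1.425 Ω.
Voltage divider with the loaded lower leg: V_out = 14.5 × 1.425/(10.0 + 1.425) = 14.5 × 0.1247 = 1.808 V.
(Unloaded it would be 2.17 V; the load pulls it down.)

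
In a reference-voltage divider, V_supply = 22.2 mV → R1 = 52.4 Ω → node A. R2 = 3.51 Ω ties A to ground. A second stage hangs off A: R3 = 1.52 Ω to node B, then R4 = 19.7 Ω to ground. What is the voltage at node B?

V_B ≈ 1.12 mV

Looking into the second stage from A: R3 + R4 = 21.22 Ω appears in parallel with R2.
R2 ‖ (R3+R4) = 3.012 Ω.
So V_A = 22.2 × 0.05435 = 1.207 mV.
Stage 2 is unloaded, so V_B = V_A · R4/(R3+R4) = 1.207 × 19.7/21.22 = 1.120 mV.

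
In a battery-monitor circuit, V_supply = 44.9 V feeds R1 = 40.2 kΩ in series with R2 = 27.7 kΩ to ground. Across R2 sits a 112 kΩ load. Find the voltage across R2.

R2 ‖ R_L = (27.7 × 112)/(27.7 + 112) = 22.21 kΩ.
Then V_out = V_supply · R2'/(R1 + R2') = 44.9 × 22.21/62.41 = 15.98 V.
(Unloaded it would be 18.3 V; the load pulls it down.)

V_out ≈ 16.0 V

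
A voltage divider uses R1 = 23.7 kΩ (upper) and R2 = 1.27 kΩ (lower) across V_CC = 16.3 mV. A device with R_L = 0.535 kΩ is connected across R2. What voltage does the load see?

V_out ≈ 0.255 mV

The load sits in parallel with R2, giving an effective lower resistance R2' = R2·R_L/(R2+R_L) = 0.3764 kΩ.
Voltage divider with the loaded lower leg: V_out = 16.3 × 0.3764/(23.7 + 0.3764) = 16.3 × 0.01563 = 0.2548 mV.
(Unloaded it would be 0.829 mV; the load pulls it down.)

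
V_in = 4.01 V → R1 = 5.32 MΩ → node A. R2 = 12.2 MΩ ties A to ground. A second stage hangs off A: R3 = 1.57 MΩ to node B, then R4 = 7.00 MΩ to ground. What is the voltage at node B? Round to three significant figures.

The second stage (R3 + R4 = 8.570 MΩ) loads node A in parallel with R2.
R2 ‖ (R3+R4) = 5.034 MΩ.
First divider: V_A = V_in · 5.034/(5.32 + 5.034) = 1.950 V.
V_B = V_A × 0.8168 = 1.592 V.

V_B ≈ 1.59 V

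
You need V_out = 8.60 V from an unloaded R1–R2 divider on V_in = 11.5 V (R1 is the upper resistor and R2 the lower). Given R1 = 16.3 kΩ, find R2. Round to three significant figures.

R2 ≈ 48.3 kΩ

V_out/V_in = R2/(R1+R2) = 0.7478.
R2 = R1 · 0.7478/(1 − 0.7478) = 48.34 kΩ.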